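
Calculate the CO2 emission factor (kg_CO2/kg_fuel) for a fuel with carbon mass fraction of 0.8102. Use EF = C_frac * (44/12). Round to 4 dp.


EF = C_frac * (M_CO2 / M_C)
EF = 0.8102 * (44/12)
EF = 0.8102 * 3.666667 = 2.9707 kg_CO2/kg_fuel


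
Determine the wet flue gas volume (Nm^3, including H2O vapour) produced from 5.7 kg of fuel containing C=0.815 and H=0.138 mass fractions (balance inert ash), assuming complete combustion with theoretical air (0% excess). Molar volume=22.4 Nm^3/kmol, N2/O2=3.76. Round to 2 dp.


Per kg fuel: CO2 = (C/12 kmol)*22.4 = (0.815/12)*22.4 = 1.52133 Nm^3
Per kg fuel: H2O = (H/2 kmol)*22.4 = (0.138/2)*22.4 = 1.54560 Nm^3
O2 needed per kg fuel = C/12 + H/4 = 0.815/12 + 0.138/4 = 0.10241667 kmol
Per kg fuel: N2 = O2*3.76*22.4 = 0.10241667*3.76*22.4 = 8.62594 Nm^3
Total per kg = 1.52133 + 1.54560 + 8.62594 = 11.69287 Nm^3
Total = 11.69287 * 5.7 = 66.65 Nm^3


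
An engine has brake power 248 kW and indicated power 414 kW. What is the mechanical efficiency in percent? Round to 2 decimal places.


eta_mech = (BP / IP) * 100
Ratio = 248 / 414 = 0.5990
eta_mech = 0.5990 * 100 = 59.90%


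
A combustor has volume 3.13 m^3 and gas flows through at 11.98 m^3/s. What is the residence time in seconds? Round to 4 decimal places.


tau = V / Q_flow
tau = 3.13 / 11.98 = 0.2613 s


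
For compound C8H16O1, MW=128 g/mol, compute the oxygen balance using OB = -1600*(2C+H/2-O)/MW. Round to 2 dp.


OB = -1600 * (2C + H/2 - O) / MW
Inner = 2*8 + 16/2 - 1 = 23.00
OB = -1600 * 23.00 / 128 = -287.50%


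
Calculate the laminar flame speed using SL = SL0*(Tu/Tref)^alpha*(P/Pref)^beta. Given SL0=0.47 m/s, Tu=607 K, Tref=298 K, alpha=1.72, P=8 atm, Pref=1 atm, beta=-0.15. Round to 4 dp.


SL = SL0 * (Tu/Tref)^alpha * (P/Pref)^beta
T ratio = 607/298 = 2.03691275
(T ratio)^alpha = 2.03691275^1.72 = 3.399637
(P/Pref)^beta = 8^(-0.15) = 0.732043
SL = 0.47 * 3.399637 * 0.732043 = 1.1697 m/s


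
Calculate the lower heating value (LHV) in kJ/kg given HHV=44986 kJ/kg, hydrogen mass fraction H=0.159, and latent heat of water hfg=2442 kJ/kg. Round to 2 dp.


LHV = HHV - hfg * 9 * H
Water correction = 2442 * 9 * 0.159 = 3494.502 kJ/kg
LHV = 44986 - 3494.502 = 41491.50 kJ/kg


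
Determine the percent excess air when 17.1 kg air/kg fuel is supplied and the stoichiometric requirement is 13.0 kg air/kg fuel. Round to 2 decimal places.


Excess air = actual - stoichiometric = 17.1 - 13.0 = 4.10 kg/kg fuel
Excess air % = (excess / stoich) * 100 = (4.10 / 13.0) * 100 = 31.54%


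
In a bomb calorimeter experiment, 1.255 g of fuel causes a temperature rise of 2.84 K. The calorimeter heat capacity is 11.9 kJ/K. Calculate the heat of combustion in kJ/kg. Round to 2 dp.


Hc = C_cal * delta_T / m_fuel
Q_released = 11.9 * 2.84 = 33.7960 kJ
m_fuel = 1.255 g = 1.255/1000 kg = 0.001255 kg
Hc = 33.7960 / 0.001255 = 26929.08 kJ/kg


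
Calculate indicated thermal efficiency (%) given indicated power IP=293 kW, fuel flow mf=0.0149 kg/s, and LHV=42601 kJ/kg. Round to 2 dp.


eta_ith = (IP / (mf * LHV)) * 100
Denominator = 0.0149 * 42601 = 634.7549 kW
eta_ith = (293 / 634.7549) * 100 = 46.16%


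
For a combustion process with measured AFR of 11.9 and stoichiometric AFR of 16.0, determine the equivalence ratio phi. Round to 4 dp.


phi = AFR_stoich / AFR_actual
phi = 16.0 / 11.9 = 1.3445


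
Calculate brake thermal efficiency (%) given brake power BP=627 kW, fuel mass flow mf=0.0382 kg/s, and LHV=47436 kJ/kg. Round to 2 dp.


eta_BTE = (BP / (mf * LHV)) * 100
Denominator = 0.0382 * 47436 = 1812.0552 kW
eta_BTE = (627 / 1812.0552) * 100 = 34.60%


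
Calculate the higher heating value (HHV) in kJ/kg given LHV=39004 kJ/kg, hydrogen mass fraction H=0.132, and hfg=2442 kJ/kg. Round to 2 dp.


HHV = LHV + hfg * 9 * H
Water addition = 2442 * 9 * 0.132 = 2901.096 kJ/kg
HHV = 39004 + 2901.096 = 41905.10 kJ/kg


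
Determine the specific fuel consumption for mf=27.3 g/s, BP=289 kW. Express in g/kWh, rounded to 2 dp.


SFC = (mf / BP) * 3600
Rate = 27.3 / 289 = 0.094464 g/(s*kW)
SFC = 0.094464 * 3600 = 340.07 g/kWh


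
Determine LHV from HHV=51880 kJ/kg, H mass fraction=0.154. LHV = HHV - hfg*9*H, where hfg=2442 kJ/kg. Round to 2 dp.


LHV = HHV - hfg * 9 * H
Water correction = 2442 * 9 * 0.154 = 3384.612 kJ/kg
LHV = 51880 - 3384.612 = 48495.39 kJ/kg


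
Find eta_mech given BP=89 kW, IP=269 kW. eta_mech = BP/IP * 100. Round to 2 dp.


eta_mech = (BP / IP) * 100
Ratio = 89 / 269 = 0.3309
eta_mech = 0.3309 * 100 = 33.09%


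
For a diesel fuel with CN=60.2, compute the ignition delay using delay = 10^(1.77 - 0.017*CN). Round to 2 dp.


delay = 10^(1.77 - 0.017*CN)
Exponent = 1.77 - 0.017*60.2 = 0.7466
delay = 10^0.7466 = 5.58 ms


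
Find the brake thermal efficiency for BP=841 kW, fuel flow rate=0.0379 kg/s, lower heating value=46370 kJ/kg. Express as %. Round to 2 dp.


eta_BTE = (BP / (mf * LHV)) * 100
Denominator = 0.0379 * 46370 = 1757.4230 kW
eta_BTE = (841 / 1757.4230) * 100 = 47.85%


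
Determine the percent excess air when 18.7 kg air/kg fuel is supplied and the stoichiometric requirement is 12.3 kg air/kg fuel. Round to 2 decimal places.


Excess air = actual - stoichiometric = 18.7 - 12.3 = 6.40 kg/kg fuel
Excess air % = (excess / stoich) * 100 = (6.40 / 12.3) * 100 = 52.03%


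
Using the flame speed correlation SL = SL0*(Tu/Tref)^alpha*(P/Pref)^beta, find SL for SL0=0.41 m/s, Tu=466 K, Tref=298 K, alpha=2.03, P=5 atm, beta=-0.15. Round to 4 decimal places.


SL = SL0 * (Tu/Tref)^alpha * (P/Pref)^beta
T ratio = 466/298 = 1.56375839
(T ratio)^alpha = 1.56375839^2.03 = 2.478360
(P/Pref)^beta = 5^(-0.15) = 0.785515
SL = 0.41 * 2.478360 * 0.785515 = 0.7982 m/s


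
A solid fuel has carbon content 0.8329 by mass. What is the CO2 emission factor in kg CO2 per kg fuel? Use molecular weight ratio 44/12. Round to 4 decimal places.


EF = C_frac * (M_CO2 / M_C)
EF = 0.8329 * (44/12)
EF = 0.8329 * 3.666667 = 3.0540 kg_CO2/kg_fuel


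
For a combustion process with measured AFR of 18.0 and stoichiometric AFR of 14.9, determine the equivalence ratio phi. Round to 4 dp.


phi = AFR_stoich / AFR_actual
phi = 14.9 / 18.0 = 0.8278


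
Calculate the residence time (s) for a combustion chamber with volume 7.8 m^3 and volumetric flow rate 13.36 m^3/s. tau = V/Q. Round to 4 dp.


tau = V / Q_flow
tau = 7.8 / 13.36 = 0.5838 s


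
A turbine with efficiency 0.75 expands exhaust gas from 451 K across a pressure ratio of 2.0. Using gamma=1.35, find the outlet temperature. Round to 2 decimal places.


T_out = T_in * (1 - eta * (1 - PR^(-(gamma-1)/gamma)))
Exponent = -(1.35-1)/1.35 = -0.25925926
PR^exp = 2.0^(-0.25925926) = 0.83551680
Factor = 1 - 0.75*(1 - 0.83551680) = 0.87663760
T_out = 451 * 0.87663760 = 395.36 K


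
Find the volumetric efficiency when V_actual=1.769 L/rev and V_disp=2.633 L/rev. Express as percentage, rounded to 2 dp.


eta_v = (V_actual / V_disp) * 100
Ratio = 1.769 / 2.633 = 0.6719
eta_v = 0.6719 * 100 = 67.19%


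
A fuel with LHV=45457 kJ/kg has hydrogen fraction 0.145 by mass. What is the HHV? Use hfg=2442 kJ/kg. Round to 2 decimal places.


HHV = LHV + hfg * 9 * H
Water addition = 2442 * 9 * 0.145 = 3186.810 kJ/kg
HHV = 45457 + 3186.810 = 48643.81 kJ/kg


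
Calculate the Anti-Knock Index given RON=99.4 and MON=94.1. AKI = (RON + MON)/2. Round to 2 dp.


AKI = (RON + MON) / 2
AKI = (99.4 + 94.1) / 2
AKI = 193.5 / 2 = 96.75


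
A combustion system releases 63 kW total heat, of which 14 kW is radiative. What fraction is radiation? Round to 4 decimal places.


f_rad = Q_rad / Q_total
f_rad = 14 / 63 = 0.2222


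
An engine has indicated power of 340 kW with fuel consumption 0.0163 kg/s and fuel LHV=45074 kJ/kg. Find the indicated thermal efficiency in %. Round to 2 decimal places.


eta_ith = (IP / (mf * LHV)) * 100
Denominator = 0.0163 * 45074 = 734.7062 kW
eta_ith = (340 / 734.7062) * 100 = 46.28%


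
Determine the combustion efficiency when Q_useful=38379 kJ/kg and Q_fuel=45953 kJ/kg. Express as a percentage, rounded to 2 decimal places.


Efficiency = (Q_useful / Q_fuel) * 100
Efficiency = (38379 / 45953) * 100
Efficiency = 0.8352 * 100 = 83.52%


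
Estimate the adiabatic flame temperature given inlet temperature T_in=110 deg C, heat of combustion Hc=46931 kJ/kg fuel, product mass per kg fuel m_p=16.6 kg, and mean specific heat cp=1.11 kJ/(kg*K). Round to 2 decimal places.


T_ad = T_in + Hc / (m_p * cp)
Denominator = 16.6 * 1.11 = 18.4260
Temperature rise = 46931 / 18.4260 = 2547.00 K
T_ad = 110 + 2547.00 = 2657.00 deg C


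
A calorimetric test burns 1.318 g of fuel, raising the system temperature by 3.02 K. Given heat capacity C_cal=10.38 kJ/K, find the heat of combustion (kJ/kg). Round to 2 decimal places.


Hc = C_cal * delta_T / m_fuel
Q_released = 10.38 * 3.02 = 31.3476 kJ
m_fuel = 1.318 g = 1.318/1000 kg = 0.001318 kg
Hc = 31.3476 / 0.001318 = 23784.22 kJ/kg


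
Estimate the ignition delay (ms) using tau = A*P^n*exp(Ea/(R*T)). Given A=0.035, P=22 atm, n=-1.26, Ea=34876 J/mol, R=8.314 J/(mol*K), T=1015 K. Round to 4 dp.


tau = A * P^n * exp(Ea/(R*T))
P^n = 22^(-1.26) = 0.02034920
Ea/(R*T) = 34876/(8.314*1015) = 4.132859
exp(Ea/(R*T)) = 62.355955
tau = 0.035 * 0.02034920 * 62.355955 = 0.0444 ms


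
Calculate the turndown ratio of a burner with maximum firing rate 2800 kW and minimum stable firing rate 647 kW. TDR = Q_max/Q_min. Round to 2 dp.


TDR = Q_max / Q_min
TDR = 2800 / 647 = 4.33


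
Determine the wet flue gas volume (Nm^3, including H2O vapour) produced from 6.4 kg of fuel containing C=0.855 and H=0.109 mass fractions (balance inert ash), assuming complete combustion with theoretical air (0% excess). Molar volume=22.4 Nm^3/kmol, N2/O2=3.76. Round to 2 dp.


Per kg fuel: CO2 = (C/12 kmol)*22.4 = (0.855/12)*22.4 = 1.59600 Nm^3
Per kg fuel: H2O = (H/2 kmol)*22.4 = (0.109/2)*22.4 = 1.22080 Nm^3
O2 needed per kg fuel = C/12 + H/4 = 0.855/12 + 0.109/4 = 0.09850000 kmol
Per kg fuel: N2 = O2*3.76*22.4 = 0.09850000*3.76*22.4 = 8.29606 Nm^3
Total per kg = 1.59600 + 1.22080 + 8.29606 = 11.11286 Nm^3
Total = 11.11286 * 6.4 = 71.12 Nm^3


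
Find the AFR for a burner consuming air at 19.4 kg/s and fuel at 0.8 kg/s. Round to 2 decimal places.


AFR = m_air / m_fuel
AFR = 19.4 / 0.8 = 24.25


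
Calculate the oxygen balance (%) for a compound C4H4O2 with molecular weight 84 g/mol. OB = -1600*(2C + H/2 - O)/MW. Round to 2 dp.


OB = -1600 * (2C + H/2 - O) / MW
Inner = 2*4 + 4/2 - 2 = 8.00
OB = -1600 * 8.00 / 84 = -152.38%


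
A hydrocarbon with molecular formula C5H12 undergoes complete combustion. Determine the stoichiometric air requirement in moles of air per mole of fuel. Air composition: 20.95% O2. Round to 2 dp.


Balanced combustion: C5H12 + 8 O2 -> 5 CO2 + 6 H2O
O2 needed = C + H/4 = 5 + 12/4 = 8.00 moles
Air moles = O2 / 0.2095 = 8.00 / 0.2095 = 38.19 moles air


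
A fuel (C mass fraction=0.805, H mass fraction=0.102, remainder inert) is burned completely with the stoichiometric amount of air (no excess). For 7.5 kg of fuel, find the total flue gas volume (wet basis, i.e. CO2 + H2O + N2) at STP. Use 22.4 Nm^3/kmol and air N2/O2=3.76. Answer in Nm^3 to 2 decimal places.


Per kg fuel: CO2 = (C/12 kmol)*22.4 = (0.805/12)*22.4 = 1.50267 Nm^3
Per kg fuel: H2O = (H/2 kmol)*22.4 = (0.102/2)*22.4 = 1.14240 Nm^3
O2 needed per kg fuel = C/12 + H/4 = 0.805/12 + 0.102/4 = 0.09258333 kmol
Per kg fuel: N2 = O2*3.76*22.4 = 0.09258333*3.76*22.4 = 7.79774 Nm^3
Total per kg = 1.50267 + 1.14240 + 7.79774 = 10.44281 Nm^3
Total = 10.44281 * 7.5 = 78.32 Nm^3


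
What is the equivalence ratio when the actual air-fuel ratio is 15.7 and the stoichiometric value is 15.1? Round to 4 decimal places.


phi = AFR_stoich / AFR_actual
phi = 15.1 / 15.7 = 0.9618


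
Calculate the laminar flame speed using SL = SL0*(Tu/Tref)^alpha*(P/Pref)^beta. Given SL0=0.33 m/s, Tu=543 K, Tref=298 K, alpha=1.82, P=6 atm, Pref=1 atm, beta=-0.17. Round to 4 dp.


SL = SL0 * (Tu/Tref)^alpha * (P/Pref)^beta
T ratio = 543/298 = 1.82214765
(T ratio)^alpha = 1.82214765^1.82 = 2.980314
(P/Pref)^beta = 6^(-0.17) = 0.737419
SL = 0.33 * 2.980314 * 0.737419 = 0.7253 m/s


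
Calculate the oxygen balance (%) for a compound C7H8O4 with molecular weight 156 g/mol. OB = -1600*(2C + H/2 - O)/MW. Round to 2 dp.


OB = -1600 * (2C + H/2 - O) / MW
Inner = 2*7 + 8/2 - 4 = 14.00
OB = -1600 * 14.00 / 156 = -143.59%


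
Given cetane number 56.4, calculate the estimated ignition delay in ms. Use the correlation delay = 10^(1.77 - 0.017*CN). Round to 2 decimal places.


delay = 10^(1.77 - 0.017*CN)
Exponent = 1.77 - 0.017*56.4 = 0.8112
delay = 10^0.8112 = 6.47 ms


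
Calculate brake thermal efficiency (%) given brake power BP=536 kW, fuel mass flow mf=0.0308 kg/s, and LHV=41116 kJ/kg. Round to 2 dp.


eta_BTE = (BP / (mf * LHV)) * 100
Denominator = 0.0308 * 41116 = 1266.3728 kW
eta_BTE = (536 / 1266.3728) * 100 = 42.33%


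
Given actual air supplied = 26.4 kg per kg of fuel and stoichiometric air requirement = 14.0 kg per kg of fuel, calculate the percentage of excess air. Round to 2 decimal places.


Excess air = actual - stoichiometric = 26.4 - 14.0 = 12.40 kg/kg fuel
Excess air % = (excess / stoich) * 100 = (12.40 / 14.0) * 100 = 88.57%


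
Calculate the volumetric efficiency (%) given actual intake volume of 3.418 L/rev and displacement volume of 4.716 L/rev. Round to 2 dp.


eta_v = (V_actual / V_disp) * 100
Ratio = 3.418 / 4.716 = 0.7248
eta_v = 0.7248 * 100 = 72.48%


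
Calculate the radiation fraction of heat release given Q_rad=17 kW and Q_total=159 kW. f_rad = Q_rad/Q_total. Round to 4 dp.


f_rad = Q_rad / Q_total
f_rad = 17 / 159 = 0.1069


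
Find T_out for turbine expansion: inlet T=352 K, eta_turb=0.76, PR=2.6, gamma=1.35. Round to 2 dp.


T_out = T_in * (1 - eta * (1 - PR^(-(gamma-1)/gamma)))
Exponent = -(1.35-1)/1.35 = -0.25925926
PR^exp = 2.6^(-0.25925926) = 0.78057442
Factor = 1 - 0.76*(1 - 0.78057442) = 0.83323656
T_out = 352 * 0.83323656 = 293.30 K


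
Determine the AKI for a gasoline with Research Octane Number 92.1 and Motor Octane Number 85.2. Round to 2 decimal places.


AKI = (RON + MON) / 2
AKI = (92.1 + 85.2) / 2
AKI = 177.3 / 2 = 88.65


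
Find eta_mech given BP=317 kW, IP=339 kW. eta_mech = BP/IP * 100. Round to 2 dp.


eta_mech = (BP / IP) * 100
Ratio = 317 / 339 = 0.9351
eta_mech = 0.9351 * 100 = 93.51%


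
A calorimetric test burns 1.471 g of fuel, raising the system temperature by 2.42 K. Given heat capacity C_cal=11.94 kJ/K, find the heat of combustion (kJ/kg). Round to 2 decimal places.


Hc = C_cal * delta_T / m_fuel
Q_released = 11.94 * 2.42 = 28.8948 kJ
m_fuel = 1.471 g = 1.471/1000 kg = 0.001471 kg
Hc = 28.8948 / 0.001471 = 19642.96 kJ/kg


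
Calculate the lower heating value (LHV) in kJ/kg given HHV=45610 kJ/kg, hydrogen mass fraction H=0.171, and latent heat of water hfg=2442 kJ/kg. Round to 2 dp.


LHV = HHV - hfg * 9 * H
Water correction = 2442 * 9 * 0.171 = 3758.238 kJ/kg
LHV = 45610 - 3758.238 = 41851.76 kJ/kg


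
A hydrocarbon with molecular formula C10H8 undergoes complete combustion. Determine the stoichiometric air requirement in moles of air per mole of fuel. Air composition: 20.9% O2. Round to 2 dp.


Balanced combustion: C10H8 + 12 O2 -> 10 CO2 + 4 H2O
O2 needed = C + H/4 = 10 + 8/4 = 12.00 moles
Air moles = O2 / 0.209 = 12.00 / 0.209 = 57.42 moles air


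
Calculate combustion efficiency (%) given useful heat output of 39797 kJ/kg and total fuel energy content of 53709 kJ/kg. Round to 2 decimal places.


Efficiency = (Q_useful / Q_fuel) * 100
Efficiency = (39797 / 53709) * 100
Efficiency = 0.7410 * 100 = 74.10%


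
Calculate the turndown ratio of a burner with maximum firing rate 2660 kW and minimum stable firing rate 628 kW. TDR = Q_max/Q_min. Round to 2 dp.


TDR = Q_max / Q_min
TDR = 2660 / 628 = 4.24


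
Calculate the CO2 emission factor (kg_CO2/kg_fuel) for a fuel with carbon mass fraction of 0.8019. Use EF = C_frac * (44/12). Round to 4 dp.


EF = C_frac * (M_CO2 / M_C)
EF = 0.8019 * (44/12)
EF = 0.8019 * 3.666667 = 2.9403 kg_CO2/kg_fuel


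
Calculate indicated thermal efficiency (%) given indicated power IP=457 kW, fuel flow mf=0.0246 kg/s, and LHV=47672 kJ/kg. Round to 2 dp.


eta_ith = (IP / (mf * LHV)) * 100
Denominator = 0.0246 * 47672 = 1172.7312 kW
eta_ith = (457 / 1172.7312) * 100 = 38.97%


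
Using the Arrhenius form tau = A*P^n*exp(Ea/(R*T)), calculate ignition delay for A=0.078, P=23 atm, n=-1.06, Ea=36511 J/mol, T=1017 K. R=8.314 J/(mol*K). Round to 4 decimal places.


tau = A * P^n * exp(Ea/(R*T))
P^n = 23^(-1.06) = 0.03602206
Ea/(R*T) = 36511/(8.314*1017) = 4.318101
exp(Ea/(R*T)) = 75.045950
tau = 0.078 * 0.03602206 * 75.045950 = 0.2109 ms


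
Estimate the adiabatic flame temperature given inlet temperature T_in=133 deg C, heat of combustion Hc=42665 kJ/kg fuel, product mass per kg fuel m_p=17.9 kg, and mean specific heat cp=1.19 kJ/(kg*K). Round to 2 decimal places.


T_ad = T_in + Hc / (m_p * cp)
Denominator = 17.9 * 1.19 = 21.3010
Temperature rise = 42665 / 21.3010 = 2002.96 K
T_ad = 133 + 2002.96 = 2135.96 deg C


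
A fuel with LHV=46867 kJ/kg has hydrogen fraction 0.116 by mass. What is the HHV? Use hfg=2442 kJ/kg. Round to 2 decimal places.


HHV = LHV + hfg * 9 * H
Water addition = 2442 * 9 * 0.116 = 2549.448 kJ/kg
HHV = 46867 + 2549.448 = 49416.45 kJ/kg


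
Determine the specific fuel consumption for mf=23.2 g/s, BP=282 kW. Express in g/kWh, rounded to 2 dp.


SFC = (mf / BP) * 3600
Rate = 23.2 / 282 = 0.082270 g/(s*kW)
SFC = 0.082270 * 3600 = 296.17 g/kWh


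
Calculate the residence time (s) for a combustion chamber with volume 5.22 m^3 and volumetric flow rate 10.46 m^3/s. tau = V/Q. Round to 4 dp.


tau = V / Q_flow
tau = 5.22 / 10.46 = 0.4990 s


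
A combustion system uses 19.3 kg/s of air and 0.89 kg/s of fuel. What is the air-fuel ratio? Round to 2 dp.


AFR = m_air / m_fuel
AFR = 19.3 / 0.89 = 21.69


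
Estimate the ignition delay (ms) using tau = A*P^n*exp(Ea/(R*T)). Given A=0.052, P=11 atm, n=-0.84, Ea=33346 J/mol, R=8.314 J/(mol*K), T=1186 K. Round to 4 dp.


tau = A * P^n * exp(Ea/(R*T))
P^n = 11^(-0.84) = 0.13342283
Ea/(R*T) = 33346/(8.314*1186) = 3.381809
exp(Ea/(R*T)) = 29.423942
tau = 0.052 * 0.13342283 * 29.423942 = 0.2041 ms


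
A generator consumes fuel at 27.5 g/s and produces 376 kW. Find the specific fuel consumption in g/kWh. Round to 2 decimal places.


SFC = (mf / BP) * 3600
Rate = 27.5 / 376 = 0.073138 g/(s*kW)
SFC = 0.073138 * 3600 = 263.30 g/kWh


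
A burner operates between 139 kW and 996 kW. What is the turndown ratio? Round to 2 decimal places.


TDR = Q_max / Q_min
TDR = 996 / 139 = 7.17


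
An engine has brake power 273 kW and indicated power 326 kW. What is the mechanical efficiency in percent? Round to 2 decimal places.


eta_mech = (BP / IP) * 100
Ratio = 273 / 326 = 0.8374
eta_mech = 0.8374 * 100 = 83.74%


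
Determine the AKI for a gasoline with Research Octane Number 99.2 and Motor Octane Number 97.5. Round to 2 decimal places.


AKI = (RON + MON) / 2
AKI = (99.2 + 97.5) / 2
AKI = 196.7 / 2 = 98.35


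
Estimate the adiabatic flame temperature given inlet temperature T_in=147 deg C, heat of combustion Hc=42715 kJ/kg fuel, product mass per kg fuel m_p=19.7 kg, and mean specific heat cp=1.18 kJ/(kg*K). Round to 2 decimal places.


T_ad = T_in + Hc / (m_p * cp)
Denominator = 19.7 * 1.18 = 23.2460
Temperature rise = 42715 / 23.2460 = 1837.52 K
T_ad = 147 + 1837.52 = 1984.52 deg C


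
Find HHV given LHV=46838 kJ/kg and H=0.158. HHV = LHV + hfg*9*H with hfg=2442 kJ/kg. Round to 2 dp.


HHV = LHV + hfg * 9 * H
Water addition = 2442 * 9 * 0.158 = 3472.524 kJ/kg
HHV = 46838 + 3472.524 = 50310.52 kJ/kg


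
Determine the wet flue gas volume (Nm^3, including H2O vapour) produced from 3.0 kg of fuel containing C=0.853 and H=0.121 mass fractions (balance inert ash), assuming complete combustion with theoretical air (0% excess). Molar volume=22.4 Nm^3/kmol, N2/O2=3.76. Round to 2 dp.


Per kg fuel: CO2 = (C/12 kmol)*22.4 = (0.853/12)*22.4 = 1.59227 Nm^3
Per kg fuel: H2O = (H/2 kmol)*22.4 = (0.121/2)*22.4 = 1.35520 Nm^3
O2 needed per kg fuel = C/12 + H/4 = 0.853/12 + 0.121/4 = 0.10133333 kmol
Per kg fuel: N2 = O2*3.76*22.4 = 0.10133333*3.76*22.4 = 8.53470 Nm^3
Total per kg = 1.59227 + 1.35520 + 8.53470 = 11.48217 Nm^3
Total = 11.48217 * 3.0 = 34.45 Nm^3


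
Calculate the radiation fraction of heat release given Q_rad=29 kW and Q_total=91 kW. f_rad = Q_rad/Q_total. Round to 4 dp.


f_rad = Q_rad / Q_total
f_rad = 29 / 91 = 0.3187


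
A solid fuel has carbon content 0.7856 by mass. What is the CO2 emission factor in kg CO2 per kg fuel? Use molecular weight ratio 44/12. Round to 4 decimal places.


EF = C_frac * (M_CO2 / M_C)
EF = 0.7856 * (44/12)
EF = 0.7856 * 3.666667 = 2.8805 kg_CO2/kg_fuel


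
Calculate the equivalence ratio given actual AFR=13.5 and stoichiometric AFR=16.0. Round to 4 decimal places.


phi = AFR_stoich / AFR_actual
phi = 16.0 / 13.5 = 1.1852


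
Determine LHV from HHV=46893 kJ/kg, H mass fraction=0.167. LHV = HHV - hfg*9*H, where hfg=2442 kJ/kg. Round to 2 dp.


LHV = HHV - hfg * 9 * H
Water correction = 2442 * 9 * 0.167 = 3670.326 kJ/kg
LHV = 46893 - 3670.326 = 43222.67 kJ/kg


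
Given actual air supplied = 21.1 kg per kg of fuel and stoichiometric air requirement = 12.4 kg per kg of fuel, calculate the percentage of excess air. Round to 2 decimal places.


Excess air = actual - stoichiometric = 21.1 - 12.4 = 8.70 kg/kg fuel
Excess air % = (excess / stoich) * 100 = (8.70 / 12.4) * 100 = 70.16%


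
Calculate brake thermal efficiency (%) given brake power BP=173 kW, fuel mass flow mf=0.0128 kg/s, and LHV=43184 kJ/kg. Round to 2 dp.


eta_BTE = (BP / (mf * LHV)) * 100
Denominator = 0.0128 * 43184 = 552.7552 kW
eta_BTE = (173 / 552.7552) * 100 = 31.30%


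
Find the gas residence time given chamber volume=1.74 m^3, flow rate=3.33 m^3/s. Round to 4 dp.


tau = V / Q_flow
tau = 1.74 / 3.33 = 0.5225 s


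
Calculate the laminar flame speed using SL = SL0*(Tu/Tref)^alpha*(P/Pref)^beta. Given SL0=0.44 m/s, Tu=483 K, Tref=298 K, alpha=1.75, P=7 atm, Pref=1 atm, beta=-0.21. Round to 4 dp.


SL = SL0 * (Tu/Tref)^alpha * (P/Pref)^beta
T ratio = 483/298 = 1.62080537
(T ratio)^alpha = 1.62080537^1.75 = 2.328247
(P/Pref)^beta = 7^(-0.21) = 0.664553
SL = 0.44 * 2.328247 * 0.664553 = 0.6808 m/s


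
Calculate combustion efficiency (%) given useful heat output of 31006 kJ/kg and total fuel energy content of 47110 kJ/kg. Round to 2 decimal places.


Efficiency = (Q_useful / Q_fuel) * 100
Efficiency = (31006 / 47110) * 100
Efficiency = 0.6582 * 100 = 65.82%


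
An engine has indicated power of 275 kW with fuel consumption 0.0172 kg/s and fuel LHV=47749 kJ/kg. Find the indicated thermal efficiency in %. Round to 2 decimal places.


eta_ith = (IP / (mf * LHV)) * 100
Denominator = 0.0172 * 47749 = 821.2828 kW
eta_ith = (275 / 821.2828) * 100 = 33.48%


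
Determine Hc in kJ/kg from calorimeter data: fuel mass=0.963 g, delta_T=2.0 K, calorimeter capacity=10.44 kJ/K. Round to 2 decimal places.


Hc = C_cal * delta_T / m_fuel
Q_released = 10.44 * 2.0 = 20.8800 kJ
m_fuel = 0.963 g = 0.963/1000 kg = 0.000963 kg
Hc = 20.8800 / 0.000963 = 21682.24 kJ/kg


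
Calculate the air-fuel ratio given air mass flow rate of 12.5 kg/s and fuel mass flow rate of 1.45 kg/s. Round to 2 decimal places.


AFR = m_air / m_fuel
AFR = 12.5 / 1.45 = 8.62


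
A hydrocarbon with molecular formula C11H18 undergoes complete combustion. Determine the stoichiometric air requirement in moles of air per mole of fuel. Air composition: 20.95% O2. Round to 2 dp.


Balanced combustion: C11H18 + 15.5 O2 -> 11 CO2 + 9 H2O
O2 needed = C + H/4 = 11 + 18/4 = 15.50 moles
Air moles = O2 / 0.2095 = 15.50 / 0.2095 = 73.99 moles air


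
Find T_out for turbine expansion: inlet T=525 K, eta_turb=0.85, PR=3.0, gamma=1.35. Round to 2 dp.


T_out = T_in * (1 - eta * (1 - PR^(-(gamma-1)/gamma)))
Exponent = -(1.35-1)/1.35 = -0.25925926
PR^exp = 3.0^(-0.25925926) = 0.75214556
Factor = 1 - 0.85*(1 - 0.75214556) = 0.78932373
T_out = 525 * 0.78932373 = 414.39 K


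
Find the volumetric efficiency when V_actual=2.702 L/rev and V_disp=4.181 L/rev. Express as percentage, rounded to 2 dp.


eta_v = (V_actual / V_disp) * 100
Ratio = 2.702 / 4.181 = 0.6463
eta_v = 0.6463 * 100 = 64.63%


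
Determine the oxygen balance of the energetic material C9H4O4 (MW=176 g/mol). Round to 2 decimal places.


OB = -1600 * (2C + H/2 - O) / MW
Inner = 2*9 + 4/2 - 4 = 16.00
OB = -1600 * 16.00 / 176 = -145.45%


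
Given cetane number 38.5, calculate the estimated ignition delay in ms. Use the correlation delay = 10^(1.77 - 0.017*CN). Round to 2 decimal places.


delay = 10^(1.77 - 0.017*CN)
Exponent = 1.77 - 0.017*38.5 = 1.1155
delay = 10^1.1155 = 13.05 ms


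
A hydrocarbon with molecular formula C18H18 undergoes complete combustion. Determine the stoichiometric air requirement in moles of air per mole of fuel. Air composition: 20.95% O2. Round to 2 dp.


Balanced combustion: C18H18 + 22.5 O2 -> 18 CO2 + 9 H2O
O2 needed = C + H/4 = 18 + 18/4 = 22.50 moles
Air moles = O2 / 0.2095 = 22.50 / 0.2095 = 107.40 moles air


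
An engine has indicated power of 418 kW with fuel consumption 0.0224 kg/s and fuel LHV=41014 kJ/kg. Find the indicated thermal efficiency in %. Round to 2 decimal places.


eta_ith = (IP / (mf * LHV)) * 100
Denominator = 0.0224 * 41014 = 918.7136 kW
eta_ith = (418 / 918.7136) * 100 = 45.50%


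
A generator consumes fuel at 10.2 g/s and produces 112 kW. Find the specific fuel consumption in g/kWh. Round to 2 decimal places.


SFC = (mf / BP) * 3600
Rate = 10.2 / 112 = 0.091071 g/(s*kW)
SFC = 0.091071 * 3600 = 327.86 g/kWh


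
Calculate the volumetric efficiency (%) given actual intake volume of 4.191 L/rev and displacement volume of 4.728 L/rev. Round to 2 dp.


eta_v = (V_actual / V_disp) * 100
Ratio = 4.191 / 4.728 = 0.8864
eta_v = 0.8864 * 100 = 88.64%


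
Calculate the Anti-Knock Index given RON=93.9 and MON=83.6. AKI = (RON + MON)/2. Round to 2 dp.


AKI = (RON + MON) / 2
AKI = (93.9 + 83.6) / 2
AKI = 177.5 / 2 = 88.75


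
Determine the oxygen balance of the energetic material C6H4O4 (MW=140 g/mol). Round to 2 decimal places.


OB = -1600 * (2C + H/2 - O) / MW
Inner = 2*6 + 4/2 - 4 = 10.00
OB = -1600 * 10.00 / 140 = -114.29%


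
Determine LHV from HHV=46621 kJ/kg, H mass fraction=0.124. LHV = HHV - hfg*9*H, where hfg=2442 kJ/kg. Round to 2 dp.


LHV = HHV - hfg * 9 * H
Water correction = 2442 * 9 * 0.124 = 2725.272 kJ/kg
LHV = 46621 - 2725.272 = 43895.73 kJ/kg


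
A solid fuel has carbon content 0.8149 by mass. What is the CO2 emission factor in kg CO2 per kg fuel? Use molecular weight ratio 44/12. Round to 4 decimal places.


EF = C_frac * (M_CO2 / M_C)
EF = 0.8149 * (44/12)
EF = 0.8149 * 3.666667 = 2.9880 kg_CO2/kg_fuel


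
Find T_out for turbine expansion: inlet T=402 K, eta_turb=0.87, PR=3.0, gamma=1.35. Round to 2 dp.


T_out = T_in * (1 - eta * (1 - PR^(-(gamma-1)/gamma)))
Exponent = -(1.35-1)/1.35 = -0.25925926
PR^exp = 3.0^(-0.25925926) = 0.75214556
Factor = 1 - 0.87*(1 - 0.75214556) = 0.78436664
T_out = 402 * 0.78436664 = 315.32 K


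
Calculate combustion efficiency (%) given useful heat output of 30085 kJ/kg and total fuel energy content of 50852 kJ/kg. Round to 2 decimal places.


Efficiency = (Q_useful / Q_fuel) * 100
Efficiency = (30085 / 50852) * 100
Efficiency = 0.5916 * 100 = 59.16%


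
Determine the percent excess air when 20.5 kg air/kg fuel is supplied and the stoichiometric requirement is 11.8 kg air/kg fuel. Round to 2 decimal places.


Excess air = actual - stoichiometric = 20.5 - 11.8 = 8.70 kg/kg fuel
Excess air % = (excess / stoich) * 100 = (8.70 / 11.8) * 100 = 73.73%


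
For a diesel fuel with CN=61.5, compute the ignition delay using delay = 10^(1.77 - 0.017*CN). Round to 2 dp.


delay = 10^(1.77 - 0.017*CN)
Exponent = 1.77 - 0.017*61.5 = 0.7245
delay = 10^0.7245 = 5.30 ms


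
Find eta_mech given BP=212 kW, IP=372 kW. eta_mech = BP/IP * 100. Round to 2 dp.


eta_mech = (BP / IP) * 100
Ratio = 212 / 372 = 0.5699
eta_mech = 0.5699 * 100 = 56.99%


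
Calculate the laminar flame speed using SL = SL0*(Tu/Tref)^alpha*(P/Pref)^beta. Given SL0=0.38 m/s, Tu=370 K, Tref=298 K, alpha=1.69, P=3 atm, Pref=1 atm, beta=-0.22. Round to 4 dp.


SL = SL0 * (Tu/Tref)^alpha * (P/Pref)^beta
T ratio = 370/298 = 1.24161074
(T ratio)^alpha = 1.24161074^1.69 = 1.441569
(P/Pref)^beta = 3^(-0.22) = 0.785296
SL = 0.38 * 1.441569 * 0.785296 = 0.4302 m/s


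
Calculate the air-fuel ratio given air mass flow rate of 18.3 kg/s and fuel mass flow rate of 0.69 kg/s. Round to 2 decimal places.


AFR = m_air / m_fuel
AFR = 18.3 / 0.69 = 26.52


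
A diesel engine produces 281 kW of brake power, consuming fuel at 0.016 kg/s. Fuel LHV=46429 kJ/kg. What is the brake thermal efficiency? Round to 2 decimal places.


eta_BTE = (BP / (mf * LHV)) * 100
Denominator = 0.016 * 46429 = 742.8640 kW
eta_BTE = (281 / 742.8640) * 100 = 37.83%


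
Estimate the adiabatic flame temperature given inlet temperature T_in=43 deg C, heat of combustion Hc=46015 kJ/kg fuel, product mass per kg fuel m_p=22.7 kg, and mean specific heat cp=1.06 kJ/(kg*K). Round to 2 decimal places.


T_ad = T_in + Hc / (m_p * cp)
Denominator = 22.7 * 1.06 = 24.0620
Temperature rise = 46015 / 24.0620 = 1912.35 K
T_ad = 43 + 1912.35 = 1955.35 deg C


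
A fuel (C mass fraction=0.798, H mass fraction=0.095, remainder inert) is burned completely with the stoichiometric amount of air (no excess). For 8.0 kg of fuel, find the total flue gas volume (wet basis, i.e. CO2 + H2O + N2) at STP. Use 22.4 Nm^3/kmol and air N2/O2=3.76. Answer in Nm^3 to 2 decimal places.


Per kg fuel: CO2 = (C/12 kmol)*22.4 = (0.798/12)*22.4 = 1.48960 Nm^3
Per kg fuel: H2O = (H/2 kmol)*22.4 = (0.095/2)*22.4 = 1.06400 Nm^3
O2 needed per kg fuel = C/12 + H/4 = 0.798/12 + 0.095/4 = 0.09025000 kmol
Per kg fuel: N2 = O2*3.76*22.4 = 0.09025000*3.76*22.4 = 7.60122 Nm^3
Total per kg = 1.48960 + 1.06400 + 7.60122 = 10.15482 Nm^3
Total = 10.15482 * 8.0 = 81.24 Nm^3


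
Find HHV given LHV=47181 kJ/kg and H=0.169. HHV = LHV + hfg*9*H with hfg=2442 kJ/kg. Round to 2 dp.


HHV = LHV + hfg * 9 * H
Water addition = 2442 * 9 * 0.169 = 3714.282 kJ/kg
HHV = 47181 + 3714.282 = 50895.28 kJ/kg


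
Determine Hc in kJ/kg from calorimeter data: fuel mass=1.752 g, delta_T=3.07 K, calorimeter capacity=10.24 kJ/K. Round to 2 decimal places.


Hc = C_cal * delta_T / m_fuel
Q_released = 10.24 * 3.07 = 31.4368 kJ
m_fuel = 1.752 g = 1.752/1000 kg = 0.001752 kg
Hc = 31.4368 / 0.001752 = 17943.38 kJ/kg


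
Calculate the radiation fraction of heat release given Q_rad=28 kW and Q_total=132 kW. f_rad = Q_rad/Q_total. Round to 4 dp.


f_rad = Q_rad / Q_total
f_rad = 28 / 132 = 0.2121


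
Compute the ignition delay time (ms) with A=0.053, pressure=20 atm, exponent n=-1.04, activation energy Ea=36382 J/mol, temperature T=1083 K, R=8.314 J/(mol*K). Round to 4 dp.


tau = A * P^n * exp(Ea/(R*T))
P^n = 20^(-1.04) = 0.04435359
Ea/(R*T) = 36382/(8.314*1083) = 4.040621
exp(Ea/(R*T)) = 56.861630
tau = 0.053 * 0.04435359 * 56.861630 = 0.1337 ms


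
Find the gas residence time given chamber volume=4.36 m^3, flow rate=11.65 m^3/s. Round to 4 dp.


tau = V / Q_flow
tau = 4.36 / 11.65 = 0.3742 s


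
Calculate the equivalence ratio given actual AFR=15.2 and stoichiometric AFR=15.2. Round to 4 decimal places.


phi = AFR_stoich / AFR_actual
phi = 15.2 / 15.2 = 1.0000


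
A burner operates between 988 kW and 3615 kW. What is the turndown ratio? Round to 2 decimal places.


TDR = Q_max / Q_min
TDR = 3615 / 988 = 3.66


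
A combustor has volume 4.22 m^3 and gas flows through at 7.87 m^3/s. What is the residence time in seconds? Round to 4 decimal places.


tau = V / Q_flow
tau = 4.22 / 7.87 = 0.5362 s


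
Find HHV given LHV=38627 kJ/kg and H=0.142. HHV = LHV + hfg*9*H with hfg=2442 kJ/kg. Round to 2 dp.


HHV = LHV + hfg * 9 * H
Water addition = 2442 * 9 * 0.142 = 3120.876 kJ/kg
HHV = 38627 + 3120.876 = 41747.88 kJ/kg


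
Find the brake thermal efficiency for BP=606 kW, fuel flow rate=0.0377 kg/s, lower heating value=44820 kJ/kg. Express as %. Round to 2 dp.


eta_BTE = (BP / (mf * LHV)) * 100
Denominator = 0.0377 * 44820 = 1689.7140 kW
eta_BTE = (606 / 1689.7140) * 100 = 35.86%


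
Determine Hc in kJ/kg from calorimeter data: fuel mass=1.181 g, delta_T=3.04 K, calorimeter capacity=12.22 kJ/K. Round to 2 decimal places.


Hc = C_cal * delta_T / m_fuel
Q_released = 12.22 * 3.04 = 37.1488 kJ
m_fuel = 1.181 g = 1.181/1000 kg = 0.001181 kg
Hc = 37.1488 / 0.001181 = 31455.38 kJ/kg


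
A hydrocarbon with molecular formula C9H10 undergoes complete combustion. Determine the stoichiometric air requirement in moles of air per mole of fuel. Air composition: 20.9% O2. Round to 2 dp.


Balanced combustion: C9H10 + 11.5 O2 -> 9 CO2 + 5 H2O
O2 needed = C + H/4 = 9 + 10/4 = 11.50 moles
Air moles = O2 / 0.209 = 11.50 / 0.209 = 55.02 moles air


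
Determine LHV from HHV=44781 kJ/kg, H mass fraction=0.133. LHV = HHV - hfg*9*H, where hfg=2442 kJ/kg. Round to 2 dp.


LHV = HHV - hfg * 9 * H
Water correction = 2442 * 9 * 0.133 = 2923.074 kJ/kg
LHV = 44781 - 2923.074 = 41857.93 kJ/kg


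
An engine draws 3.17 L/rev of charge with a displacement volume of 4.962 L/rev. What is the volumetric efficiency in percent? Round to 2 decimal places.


eta_v = (V_actual / V_disp) * 100
Ratio = 3.17 / 4.962 = 0.6389
eta_v = 0.6389 * 100 = 63.89%


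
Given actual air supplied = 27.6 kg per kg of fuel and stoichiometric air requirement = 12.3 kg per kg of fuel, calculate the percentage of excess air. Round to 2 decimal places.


Excess air = actual - stoichiometric = 27.6 - 12.3 = 15.30 kg/kg fuel
Excess air % = (excess / stoich) * 100 = (15.30 / 12.3) * 100 = 124.39%


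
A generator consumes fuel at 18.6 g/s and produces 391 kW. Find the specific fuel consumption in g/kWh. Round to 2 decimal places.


SFC = (mf / BP) * 3600
Rate = 18.6 / 391 = 0.047570 g/(s*kW)
SFC = 0.047570 * 3600 = 171.25 g/kWh


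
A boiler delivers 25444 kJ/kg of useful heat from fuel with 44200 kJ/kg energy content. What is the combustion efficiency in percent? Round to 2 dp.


Efficiency = (Q_useful / Q_fuel) * 100
Efficiency = (25444 / 44200) * 100
Efficiency = 0.5757 * 100 = 57.57%


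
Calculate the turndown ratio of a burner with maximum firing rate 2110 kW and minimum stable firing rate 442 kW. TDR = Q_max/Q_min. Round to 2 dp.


TDR = Q_max / Q_min
TDR = 2110 / 442 = 4.77


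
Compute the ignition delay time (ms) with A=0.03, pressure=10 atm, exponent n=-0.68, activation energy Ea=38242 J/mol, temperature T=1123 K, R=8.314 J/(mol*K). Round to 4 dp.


tau = A * P^n * exp(Ea/(R*T))
P^n = 10^(-0.68) = 0.20892961
Ea/(R*T) = 38242/(8.314*1123) = 4.095914
exp(Ea/(R*T)) = 60.094235
tau = 0.03 * 0.20892961 * 60.094235 = 0.3767 ms


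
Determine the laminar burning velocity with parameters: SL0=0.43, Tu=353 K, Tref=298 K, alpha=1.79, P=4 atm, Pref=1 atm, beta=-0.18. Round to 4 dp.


SL = SL0 * (Tu/Tref)^alpha * (P/Pref)^beta
T ratio = 353/298 = 1.18456376
(T ratio)^alpha = 1.18456376^1.79 = 1.354159
(P/Pref)^beta = 4^(-0.18) = 0.779165
SL = 0.43 * 1.354159 * 0.779165 = 0.4537 m/s


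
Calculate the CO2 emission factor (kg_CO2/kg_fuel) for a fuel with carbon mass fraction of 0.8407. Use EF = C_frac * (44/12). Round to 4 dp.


EF = C_frac * (M_CO2 / M_C)
EF = 0.8407 * (44/12)
EF = 0.8407 * 3.666667 = 3.0826 kg_CO2/kg_fuel


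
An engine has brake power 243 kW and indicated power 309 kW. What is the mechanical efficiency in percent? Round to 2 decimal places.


eta_mech = (BP / IP) * 100
Ratio = 243 / 309 = 0.7864
eta_mech = 0.7864 * 100 = 78.64%


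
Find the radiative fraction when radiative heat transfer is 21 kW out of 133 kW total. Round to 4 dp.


f_rad = Q_rad / Q_total
f_rad = 21 / 133 = 0.1579


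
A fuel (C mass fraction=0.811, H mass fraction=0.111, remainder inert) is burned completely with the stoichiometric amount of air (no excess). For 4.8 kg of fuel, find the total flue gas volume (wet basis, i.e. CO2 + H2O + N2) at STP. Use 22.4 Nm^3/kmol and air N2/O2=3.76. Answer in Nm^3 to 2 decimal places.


Per kg fuel: CO2 = (C/12 kmol)*22.4 = (0.811/12)*22.4 = 1.51387 Nm^3
Per kg fuel: H2O = (H/2 kmol)*22.4 = (0.111/2)*22.4 = 1.24320 Nm^3
O2 needed per kg fuel = C/12 + H/4 = 0.811/12 + 0.111/4 = 0.09533333 kmol
Per kg fuel: N2 = O2*3.76*22.4 = 0.09533333*3.76*22.4 = 8.02935 Nm^3
Total per kg = 1.51387 + 1.24320 + 8.02935 = 10.78642 Nm^3
Total = 10.78642 * 4.8 = 51.77 Nm^3


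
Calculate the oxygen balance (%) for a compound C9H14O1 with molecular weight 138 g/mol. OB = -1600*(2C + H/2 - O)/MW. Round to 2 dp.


OB = -1600 * (2C + H/2 - O) / MW
Inner = 2*9 + 14/2 - 1 = 24.00
OB = -1600 * 24.00 / 138 = -278.26%


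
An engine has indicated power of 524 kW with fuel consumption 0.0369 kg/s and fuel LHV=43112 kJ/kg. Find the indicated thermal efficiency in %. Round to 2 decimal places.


eta_ith = (IP / (mf * LHV)) * 100
Denominator = 0.0369 * 43112 = 1590.8328 kW
eta_ith = (524 / 1590.8328) * 100 = 32.94%


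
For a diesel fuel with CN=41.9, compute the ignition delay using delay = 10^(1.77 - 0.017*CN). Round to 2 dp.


delay = 10^(1.77 - 0.017*CN)
Exponent = 1.77 - 0.017*41.9 = 1.0577
delay = 10^1.0577 = 11.42 ms


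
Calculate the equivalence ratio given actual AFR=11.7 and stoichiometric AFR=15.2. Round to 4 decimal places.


phi = AFR_stoich / AFR_actual
phi = 15.2 / 11.7 = 1.2991


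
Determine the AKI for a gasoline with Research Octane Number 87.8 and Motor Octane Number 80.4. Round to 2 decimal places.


AKI = (RON + MON) / 2
AKI = (87.8 + 80.4) / 2
AKI = 168.2 / 2 = 84.10


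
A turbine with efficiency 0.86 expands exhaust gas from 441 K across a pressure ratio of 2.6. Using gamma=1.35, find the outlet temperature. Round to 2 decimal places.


T_out = T_in * (1 - eta * (1 - PR^(-(gamma-1)/gamma)))
Exponent = -(1.35-1)/1.35 = -0.25925926
PR^exp = 2.6^(-0.25925926) = 0.78057442
Factor = 1 - 0.86*(1 - 0.78057442) = 0.81129400
T_out = 441 * 0.81129400 = 357.78 K


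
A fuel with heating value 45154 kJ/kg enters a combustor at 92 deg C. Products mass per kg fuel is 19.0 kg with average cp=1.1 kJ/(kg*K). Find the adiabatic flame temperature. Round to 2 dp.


T_ad = T_in + Hc / (m_p * cp)
Denominator = 19.0 * 1.1 = 20.9000
Temperature rise = 45154 / 20.9000 = 2160.48 K
T_ad = 92 + 2160.48 = 2252.48 deg C


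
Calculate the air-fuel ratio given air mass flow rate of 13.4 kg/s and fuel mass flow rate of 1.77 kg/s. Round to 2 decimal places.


AFR = m_air / m_fuel
AFR = 13.4 / 1.77 = 7.57


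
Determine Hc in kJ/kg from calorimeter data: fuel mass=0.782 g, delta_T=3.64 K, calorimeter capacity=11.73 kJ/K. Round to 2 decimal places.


Hc = C_cal * delta_T / m_fuel
Q_released = 11.73 * 3.64 = 42.6972 kJ
m_fuel = 0.782 g = 0.782/1000 kg = 0.000782 kg
Hc = 42.6972 / 0.000782 = 54600.00 kJ/kg


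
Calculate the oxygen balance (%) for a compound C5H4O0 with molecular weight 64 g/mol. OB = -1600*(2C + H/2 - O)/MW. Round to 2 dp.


OB = -1600 * (2C + H/2 - O) / MW
Inner = 2*5 + 4/2 - 0 = 12.00
OB = -1600 * 12.00 / 64 = -300.00%


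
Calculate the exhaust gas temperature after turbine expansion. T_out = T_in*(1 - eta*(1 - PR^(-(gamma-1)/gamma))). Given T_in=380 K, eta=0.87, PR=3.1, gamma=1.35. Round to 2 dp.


T_out = T_in * (1 - eta * (1 - PR^(-(gamma-1)/gamma)))
Exponent = -(1.35-1)/1.35 = -0.25925926
PR^exp = 3.1^(-0.25925926) = 0.74577862
Factor = 1 - 0.87*(1 - 0.74577862) = 0.77882740
T_out = 380 * 0.77882740 = 295.95 K
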